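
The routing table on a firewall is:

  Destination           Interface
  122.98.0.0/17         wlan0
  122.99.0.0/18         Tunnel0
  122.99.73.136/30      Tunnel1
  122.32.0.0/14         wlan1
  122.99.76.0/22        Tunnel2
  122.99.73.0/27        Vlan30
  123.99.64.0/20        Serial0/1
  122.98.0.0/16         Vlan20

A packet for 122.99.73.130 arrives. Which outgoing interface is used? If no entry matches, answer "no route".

no route

No entry's prefix contains 122.99.73.130; there is no default route.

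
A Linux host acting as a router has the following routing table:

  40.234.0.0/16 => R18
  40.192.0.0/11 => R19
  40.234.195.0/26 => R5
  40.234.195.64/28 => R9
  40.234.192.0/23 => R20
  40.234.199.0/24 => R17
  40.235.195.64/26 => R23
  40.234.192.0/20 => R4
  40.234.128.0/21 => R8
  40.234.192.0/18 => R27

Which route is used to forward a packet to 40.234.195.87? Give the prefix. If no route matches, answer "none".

40.234.192.0/20

Entries matching 40.234.195.87:
  40.234.0.0/16 (40.234.0.0 - 40.234.255.255)
  40.234.192.0/18 (40.234.192.0 - 40.234.255.255)
  40.234.192.0/20 (40.234.192.0 - 40.234.207.255)
Most specific is 40.234.192.0/20.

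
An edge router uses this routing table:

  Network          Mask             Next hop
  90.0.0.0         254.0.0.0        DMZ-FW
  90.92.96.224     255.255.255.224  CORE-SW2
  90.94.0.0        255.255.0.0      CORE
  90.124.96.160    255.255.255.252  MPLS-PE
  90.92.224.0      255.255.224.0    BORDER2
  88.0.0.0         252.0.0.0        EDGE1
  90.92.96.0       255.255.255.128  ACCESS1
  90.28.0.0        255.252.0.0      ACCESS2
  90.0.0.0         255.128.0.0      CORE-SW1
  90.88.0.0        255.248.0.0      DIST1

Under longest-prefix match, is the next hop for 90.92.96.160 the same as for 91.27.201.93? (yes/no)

90.92.96.160: longest match 90.88.0.0/13 -> DIST1
91.27.201.93: longest match 90.0.0.0/7 -> DMZ-FW

no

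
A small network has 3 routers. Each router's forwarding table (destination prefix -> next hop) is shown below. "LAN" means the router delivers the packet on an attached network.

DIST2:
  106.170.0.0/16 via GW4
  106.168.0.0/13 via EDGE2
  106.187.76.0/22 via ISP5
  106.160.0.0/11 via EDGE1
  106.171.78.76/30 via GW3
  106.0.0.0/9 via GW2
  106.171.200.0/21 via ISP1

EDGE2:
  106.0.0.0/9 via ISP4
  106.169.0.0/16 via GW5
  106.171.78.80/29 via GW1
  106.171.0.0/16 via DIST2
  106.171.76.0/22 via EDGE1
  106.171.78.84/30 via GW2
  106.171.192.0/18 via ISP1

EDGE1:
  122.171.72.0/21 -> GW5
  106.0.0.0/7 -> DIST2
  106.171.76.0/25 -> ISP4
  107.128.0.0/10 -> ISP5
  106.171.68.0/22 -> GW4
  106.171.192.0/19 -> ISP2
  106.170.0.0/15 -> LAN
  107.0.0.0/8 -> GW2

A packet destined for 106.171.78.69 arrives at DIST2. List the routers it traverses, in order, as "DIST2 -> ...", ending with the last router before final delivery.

DIST2 -> EDGE2 -> EDGE1

At DIST2: longest match for 106.171.78.69 is 106.168.0.0/13 -> EDGE2
At EDGE2: longest match for 106.171.78.69 is 106.171.76.0/22 -> EDGE1
At EDGE1: longest match for 106.171.78.69 is 106.170.0.0/15 -> LAN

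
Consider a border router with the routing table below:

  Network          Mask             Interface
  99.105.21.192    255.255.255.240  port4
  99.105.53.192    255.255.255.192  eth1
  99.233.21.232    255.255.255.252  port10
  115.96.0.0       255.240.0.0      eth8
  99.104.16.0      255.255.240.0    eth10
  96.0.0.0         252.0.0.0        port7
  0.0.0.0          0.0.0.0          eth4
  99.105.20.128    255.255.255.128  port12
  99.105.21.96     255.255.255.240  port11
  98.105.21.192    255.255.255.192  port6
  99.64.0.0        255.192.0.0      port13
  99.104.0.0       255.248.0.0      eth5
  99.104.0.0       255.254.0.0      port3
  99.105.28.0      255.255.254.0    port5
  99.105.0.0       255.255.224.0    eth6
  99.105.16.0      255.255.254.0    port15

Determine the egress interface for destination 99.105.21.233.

eth6

Routes whose prefix contains 99.105.21.233:
  0.0.0.0/0 (default, matches everything) -> eth4
  96.0.0.0/6 (96.0.0.0 - 99.255.255.255) -> port7
  99.64.0.0/10 (99.64.0.0 - 99.127.255.255) -> port13
  99.104.0.0/13 (99.104.0.0 - 99.111.255.255) -> eth5
  99.104.0.0/15 (99.104.0.0 - 99.105.255.255) -> port3
  99.105.0.0/19 (99.105.0.0 - 99.105.31.255) -> eth6
More-specific entries that do NOT match:
  99.233.21.232/30 (99.233.21.232 - 99.233.21.235) does not contain 99.105.21.233
  99.105.21.192/28 (99.105.21.192 - 99.105.21.207) does not contain 99.105.21.233
  99.105.21.96/28 (99.105.21.96 - 99.105.21.111) does not contain 99.105.21.233
  99.105.53.192/26 (99.105.53.192 - 99.105.53.255) does not contain 99.105.21.233
  98.105.21.192/26 (98.105.21.192 - 98.105.21.255) does not contain 99.105.21.233
  99.105.20.128/25 (99.105.20.128 - 99.105.20.255) does not contain 99.105.21.233
  99.105.28.0/23 (99.105.28.0 - 99.105.29.255) does not contain 99.105.21.233
  99.105.16.0/23 (99.105.16.0 - 99.105.17.255) does not contain 99.105.21.233
  99.104.16.0/20 (99.104.16.0 - 99.104.31.255) does not contain 99.105.21.233
Longest matching prefix is /19 -> interface eth6.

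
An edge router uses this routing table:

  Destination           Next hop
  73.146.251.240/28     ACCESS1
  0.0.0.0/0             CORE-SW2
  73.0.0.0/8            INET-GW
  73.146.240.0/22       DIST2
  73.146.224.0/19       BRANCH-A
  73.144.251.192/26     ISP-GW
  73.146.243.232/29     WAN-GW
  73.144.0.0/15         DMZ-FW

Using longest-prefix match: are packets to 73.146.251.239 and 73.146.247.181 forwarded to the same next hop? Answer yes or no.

73.146.251.239: longest match 73.146.224.0/19 -> BRANCH-A
73.146.247.181: longest match 73.146.224.0/19 -> BRANCH-A

yes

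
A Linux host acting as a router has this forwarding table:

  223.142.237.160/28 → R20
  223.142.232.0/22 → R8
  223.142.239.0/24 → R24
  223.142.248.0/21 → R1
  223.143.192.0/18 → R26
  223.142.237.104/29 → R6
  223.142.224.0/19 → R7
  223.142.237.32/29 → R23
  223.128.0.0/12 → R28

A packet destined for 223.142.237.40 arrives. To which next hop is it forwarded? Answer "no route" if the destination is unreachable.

Routes whose prefix contains 223.142.237.40:
  223.128.0.0/12 (223.128.0.0 - 223.143.255.255) -> R28
  223.142.224.0/19 (223.142.224.0 - 223.142.255.255) -> R7
More-specific entries that do NOT match:
  223.142.237.104/29 (223.142.237.104 - 223.142.237.111) does not contain 223.142.237.40
  223.142.237.32/29 (223.142.237.32 - 223.142.237.39) does not contain 223.142.237.40
  223.142.237.160/28 (223.142.237.160 - 223.142.237.175) does not contain 223.142.237.40
  223.142.239.0/24 (223.142.239.0 - 223.142.239.255) does not contain 223.142.237.40
  223.142.232.0/22 (223.142.232.0 - 223.142.235.255) does not contain 223.142.237.40
  223.142.248.0/21 (223.142.248.0 - 223.142.255.255) does not contain 223.142.237.40
Longest matching prefix is /19 -> next hop R7.

R7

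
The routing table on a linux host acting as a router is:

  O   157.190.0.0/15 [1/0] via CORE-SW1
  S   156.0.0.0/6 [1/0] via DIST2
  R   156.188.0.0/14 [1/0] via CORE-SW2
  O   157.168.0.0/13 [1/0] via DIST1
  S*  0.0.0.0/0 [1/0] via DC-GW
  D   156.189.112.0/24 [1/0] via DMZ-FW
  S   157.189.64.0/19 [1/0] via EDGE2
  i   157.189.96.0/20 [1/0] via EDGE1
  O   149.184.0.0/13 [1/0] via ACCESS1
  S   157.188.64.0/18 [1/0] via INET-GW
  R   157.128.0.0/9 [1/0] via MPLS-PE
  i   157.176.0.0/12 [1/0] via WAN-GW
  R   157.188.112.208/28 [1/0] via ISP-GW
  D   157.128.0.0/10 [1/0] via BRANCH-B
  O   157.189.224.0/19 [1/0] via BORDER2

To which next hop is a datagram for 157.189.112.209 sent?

WAN-GW

Routes whose prefix contains 157.189.112.209:
  0.0.0.0/0 (default, matches everything) -> DC-GW
  156.0.0.0/6 (156.0.0.0 - 159.255.255.255) -> DIST2
  157.128.0.0/9 (157.128.0.0 - 157.255.255.255) -> MPLS-PE
  157.128.0.0/10 (157.128.0.0 - 157.191.255.255) -> BRANCH-B
  157.176.0.0/12 (157.176.0.0 - 157.191.255.255) -> WAN-GW
More-specific entries that do NOT match:
  157.188.112.208/28 (157.188.112.208 - 157.188.112.223) does not contain 157.189.112.209
  156.189.112.0/24 (156.189.112.0 - 156.189.112.255) does not contain 157.189.112.209
  157.189.96.0/20 (157.189.96.0 - 157.189.111.255) does not contain 157.189.112.209
  157.189.64.0/19 (157.189.64.0 - 157.189.95.255) does not contain 157.189.112.209
  157.189.224.0/19 (157.189.224.0 - 157.189.255.255) does not contain 157.189.112.209
  157.188.64.0/18 (157.188.64.0 - 157.188.127.255) does not contain 157.189.112.209
  157.190.0.0/15 (157.190.0.0 - 157.191.255.255) does not contain 157.189.112.209
  156.188.0.0/14 (156.188.0.0 - 156.191.255.255) does not contain 157.189.112.209
  157.168.0.0/13 (157.168.0.0 - 157.175.255.255) does not contain 157.189.112.209
  149.184.0.0/13 (149.184.0.0 - 149.191.255.255) does not contain 157.189.112.209
Longest matching prefix is /12 -> next hop WAN-GW.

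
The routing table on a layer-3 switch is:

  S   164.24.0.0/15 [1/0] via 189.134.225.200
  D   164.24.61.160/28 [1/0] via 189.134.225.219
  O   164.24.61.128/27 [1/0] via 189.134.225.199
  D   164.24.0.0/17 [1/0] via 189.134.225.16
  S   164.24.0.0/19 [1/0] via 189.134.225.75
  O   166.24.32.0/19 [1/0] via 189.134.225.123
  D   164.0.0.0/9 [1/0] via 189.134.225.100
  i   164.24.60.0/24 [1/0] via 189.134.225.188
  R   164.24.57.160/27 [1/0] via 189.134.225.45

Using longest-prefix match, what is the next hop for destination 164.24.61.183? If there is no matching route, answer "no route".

189.134.225.16

Routes whose prefix contains 164.24.61.183:
  164.0.0.0/9 (164.0.0.0 - 164.127.255.255) -> 189.134.225.100
  164.24.0.0/15 (164.24.0.0 - 164.25.255.255) -> 189.134.225.200
  164.24.0.0/17 (164.24.0.0 - 164.24.127.255) -> 189.134.225.16
More-specific entries that do NOT match:
  164.24.61.160/28 (164.24.61.160 - 164.24.61.175) does not contain 164.24.61.183
  164.24.61.128/27 (164.24.61.128 - 164.24.61.159) does not contain 164.24.61.183
  164.24.57.160/27 (164.24.57.160 - 164.24.57.191) does not contain 164.24.61.183
  164.24.60.0/24 (164.24.60.0 - 164.24.60.255) does not contain 164.24.61.183
  164.24.0.0/19 (164.24.0.0 - 164.24.31.255) does not contain 164.24.61.183
  166.24.32.0/19 (166.24.32.0 - 166.24.63.255) does not contain 164.24.61.183
Longest matching prefix is /17 -> next hop 189.134.225.16.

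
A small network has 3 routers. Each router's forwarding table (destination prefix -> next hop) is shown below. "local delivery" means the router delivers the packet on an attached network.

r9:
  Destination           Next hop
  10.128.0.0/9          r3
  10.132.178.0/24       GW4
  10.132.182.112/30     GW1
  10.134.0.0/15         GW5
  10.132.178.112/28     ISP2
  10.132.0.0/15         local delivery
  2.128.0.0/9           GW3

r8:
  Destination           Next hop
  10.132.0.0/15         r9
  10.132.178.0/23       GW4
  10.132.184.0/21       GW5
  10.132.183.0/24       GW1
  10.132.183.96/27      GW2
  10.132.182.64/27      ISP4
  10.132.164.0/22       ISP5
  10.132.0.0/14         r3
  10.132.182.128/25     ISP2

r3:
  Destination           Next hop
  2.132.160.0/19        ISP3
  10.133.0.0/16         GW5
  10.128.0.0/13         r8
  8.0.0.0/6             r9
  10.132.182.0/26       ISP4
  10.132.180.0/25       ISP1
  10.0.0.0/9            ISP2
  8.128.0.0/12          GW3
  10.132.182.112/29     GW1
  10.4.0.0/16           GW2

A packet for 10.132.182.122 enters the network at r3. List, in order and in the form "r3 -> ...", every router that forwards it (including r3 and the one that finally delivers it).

r3 -> r8 -> r9

At r3: longest match for 10.132.182.122 is 10.128.0.0/13 -> r8
At r8: longest match for 10.132.182.122 is 10.132.0.0/15 -> r9
At r9: longest match for 10.132.182.122 is 10.132.0.0/15 -> local delivery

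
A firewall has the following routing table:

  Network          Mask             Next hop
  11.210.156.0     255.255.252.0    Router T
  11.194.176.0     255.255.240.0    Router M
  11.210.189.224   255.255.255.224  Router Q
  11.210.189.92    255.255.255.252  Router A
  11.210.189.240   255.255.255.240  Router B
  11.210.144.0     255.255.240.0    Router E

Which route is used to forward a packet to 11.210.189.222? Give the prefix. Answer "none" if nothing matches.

none

11.210.189.222 is outside every listed prefix and there is no default route.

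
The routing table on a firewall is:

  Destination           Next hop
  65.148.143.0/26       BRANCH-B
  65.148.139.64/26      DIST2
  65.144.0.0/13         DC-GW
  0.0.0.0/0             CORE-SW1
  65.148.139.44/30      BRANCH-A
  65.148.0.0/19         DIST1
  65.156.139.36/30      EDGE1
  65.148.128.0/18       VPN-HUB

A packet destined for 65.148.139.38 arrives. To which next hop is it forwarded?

VPN-HUB

Routes whose prefix contains 65.148.139.38:
  0.0.0.0/0 (default, matches everything) -> CORE-SW1
  65.144.0.0/13 (65.144.0.0 - 65.151.255.255) -> DC-GW
  65.148.128.0/18 (65.148.128.0 - 65.148.191.255) -> VPN-HUB
More-specific entries that do NOT match:
  65.148.139.44/30 (65.148.139.44 - 65.148.139.47) does not contain 65.148.139.38
  65.156.139.36/30 (65.156.139.36 - 65.156.139.39) does not contain 65.148.139.38
  65.148.143.0/26 (65.148.143.0 - 65.148.143.63) does not contain 65.148.139.38
  65.148.139.64/26 (65.148.139.64 - 65.148.139.127) does not contain 65.148.139.38
  65.148.0.0/19 (65.148.0.0 - 65.148.31.255) does not contain 65.148.139.38
Longest matching prefix is /18 -> next hop VPN-HUB.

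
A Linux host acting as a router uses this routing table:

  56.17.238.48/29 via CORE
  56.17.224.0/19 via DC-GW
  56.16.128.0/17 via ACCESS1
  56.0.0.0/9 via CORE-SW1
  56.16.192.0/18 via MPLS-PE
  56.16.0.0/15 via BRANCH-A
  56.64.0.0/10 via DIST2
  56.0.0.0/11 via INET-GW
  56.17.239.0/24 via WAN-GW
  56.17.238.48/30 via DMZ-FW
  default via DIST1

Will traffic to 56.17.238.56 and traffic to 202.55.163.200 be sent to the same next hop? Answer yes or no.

56.17.238.56: longest match 56.17.224.0/19 -> DC-GW
202.55.163.200: longest match 0.0.0.0/0 -> DIST1

no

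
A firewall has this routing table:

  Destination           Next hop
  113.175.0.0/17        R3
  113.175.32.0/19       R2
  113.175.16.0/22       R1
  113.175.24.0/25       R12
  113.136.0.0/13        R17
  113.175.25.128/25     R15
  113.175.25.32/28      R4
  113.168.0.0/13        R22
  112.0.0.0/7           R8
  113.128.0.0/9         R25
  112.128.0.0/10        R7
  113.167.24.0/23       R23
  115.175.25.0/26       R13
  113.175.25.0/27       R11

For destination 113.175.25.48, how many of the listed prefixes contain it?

4

Prefixes containing 113.175.25.48:
  112.0.0.0/7 (112.0.0.0 - 113.255.255.255)
  113.128.0.0/9 (113.128.0.0 - 113.255.255.255)
  113.168.0.0/13 (113.168.0.0 - 113.175.255.255)
  113.175.0.0/17 (113.175.0.0 - 113.175.127.255)
Total matching entries: 4.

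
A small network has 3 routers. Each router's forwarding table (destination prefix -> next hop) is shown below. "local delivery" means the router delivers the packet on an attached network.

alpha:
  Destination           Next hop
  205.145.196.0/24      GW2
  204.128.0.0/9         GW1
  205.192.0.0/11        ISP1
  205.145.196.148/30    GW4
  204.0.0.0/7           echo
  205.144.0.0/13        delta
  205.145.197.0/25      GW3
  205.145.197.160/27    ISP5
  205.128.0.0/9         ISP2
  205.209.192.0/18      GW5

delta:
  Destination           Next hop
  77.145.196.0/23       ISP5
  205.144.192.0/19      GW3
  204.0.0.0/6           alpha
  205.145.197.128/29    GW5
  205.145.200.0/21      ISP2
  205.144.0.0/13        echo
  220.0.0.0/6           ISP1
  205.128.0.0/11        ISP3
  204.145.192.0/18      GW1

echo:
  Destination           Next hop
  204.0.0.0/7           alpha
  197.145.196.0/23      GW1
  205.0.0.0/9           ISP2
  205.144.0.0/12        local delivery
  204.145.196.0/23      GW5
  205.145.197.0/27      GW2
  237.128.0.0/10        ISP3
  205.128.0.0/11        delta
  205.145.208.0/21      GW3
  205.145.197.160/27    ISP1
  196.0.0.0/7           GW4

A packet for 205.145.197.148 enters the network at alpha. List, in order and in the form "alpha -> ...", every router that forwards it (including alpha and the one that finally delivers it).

alpha -> delta -> echo

At alpha: longest match for 205.145.197.148 is 205.144.0.0/13 -> delta
At delta: longest match for 205.145.197.148 is 205.144.0.0/13 -> echo
At echo: longest match for 205.145.197.148 is 205.144.0.0/12 -> local delivery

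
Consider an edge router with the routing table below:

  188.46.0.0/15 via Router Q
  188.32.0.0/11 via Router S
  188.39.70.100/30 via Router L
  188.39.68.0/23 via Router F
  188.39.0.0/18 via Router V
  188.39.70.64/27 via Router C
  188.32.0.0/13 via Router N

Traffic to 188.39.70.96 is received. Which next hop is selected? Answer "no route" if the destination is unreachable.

Router N

Routes whose prefix contains 188.39.70.96:
  188.32.0.0/11 (188.32.0.0 - 188.63.255.255) -> Router S
  188.32.0.0/13 (188.32.0.0 - 188.39.255.255) -> Router N
More-specific entries that do NOT match:
  188.39.70.100/30 (188.39.70.100 - 188.39.70.103) does not contain 188.39.70.96
  188.39.70.64/27 (188.39.70.64 - 188.39.70.95) does not contain 188.39.70.96
  188.39.68.0/23 (188.39.68.0 - 188.39.69.255) does not contain 188.39.70.96
  188.39.0.0/18 (188.39.0.0 - 188.39.63.255) does not contain 188.39.70.96
  188.46.0.0/15 (188.46.0.0 - 188.47.255.255) does not contain 188.39.70.96
Longest matching prefix is /13 -> next hop Router N.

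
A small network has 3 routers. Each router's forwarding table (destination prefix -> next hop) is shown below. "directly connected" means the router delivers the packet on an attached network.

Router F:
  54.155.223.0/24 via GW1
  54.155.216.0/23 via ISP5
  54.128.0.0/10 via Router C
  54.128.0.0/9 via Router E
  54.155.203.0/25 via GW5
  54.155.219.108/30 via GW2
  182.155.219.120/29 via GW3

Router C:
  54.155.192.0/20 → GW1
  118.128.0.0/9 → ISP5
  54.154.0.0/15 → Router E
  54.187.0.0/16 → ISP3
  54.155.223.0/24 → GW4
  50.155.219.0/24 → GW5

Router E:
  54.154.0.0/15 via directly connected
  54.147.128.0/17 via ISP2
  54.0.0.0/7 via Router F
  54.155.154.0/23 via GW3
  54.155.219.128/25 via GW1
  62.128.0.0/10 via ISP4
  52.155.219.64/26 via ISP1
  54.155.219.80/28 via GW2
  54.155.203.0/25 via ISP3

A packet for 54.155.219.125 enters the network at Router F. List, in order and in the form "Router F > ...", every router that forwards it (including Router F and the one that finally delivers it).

At Router F: longest match for 54.155.219.125 is 54.128.0.0/10 -> Router C
At Router C: longest match for 54.155.219.125 is 54.154.0.0/15 -> Router E
At Router E: longest match for 54.155.219.125 is 54.154.0.0/15 -> directly connected

Router F > Router C > Router E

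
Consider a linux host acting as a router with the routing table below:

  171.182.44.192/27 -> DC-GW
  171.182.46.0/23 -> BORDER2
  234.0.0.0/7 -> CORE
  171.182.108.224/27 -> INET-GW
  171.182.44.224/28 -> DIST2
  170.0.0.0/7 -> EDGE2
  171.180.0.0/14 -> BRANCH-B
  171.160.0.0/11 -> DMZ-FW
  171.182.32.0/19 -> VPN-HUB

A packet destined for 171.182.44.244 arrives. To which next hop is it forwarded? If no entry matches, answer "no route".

VPN-HUB

Routes whose prefix contains 171.182.44.244:
  170.0.0.0/7 (170.0.0.0 - 171.255.255.255) -> EDGE2
  171.160.0.0/11 (171.160.0.0 - 171.191.255.255) -> DMZ-FW
  171.180.0.0/14 (171.180.0.0 - 171.183.255.255) -> BRANCH-B
  171.182.32.0/19 (171.182.32.0 - 171.182.63.255) -> VPN-HUB
More-specific entries that do NOT match:
  171.182.44.224/28 (171.182.44.224 - 171.182.44.239) does not contain 171.182.44.244
  171.182.44.192/27 (171.182.44.192 - 171.182.44.223) does not contain 171.182.44.244
  171.182.108.224/27 (171.182.108.224 - 171.182.108.255) does not contain 171.182.44.244
  171.182.46.0/23 (171.182.46.0 - 171.182.47.255) does not contain 171.182.44.244
Longest matching prefix is /19 -> next hop VPN-HUB.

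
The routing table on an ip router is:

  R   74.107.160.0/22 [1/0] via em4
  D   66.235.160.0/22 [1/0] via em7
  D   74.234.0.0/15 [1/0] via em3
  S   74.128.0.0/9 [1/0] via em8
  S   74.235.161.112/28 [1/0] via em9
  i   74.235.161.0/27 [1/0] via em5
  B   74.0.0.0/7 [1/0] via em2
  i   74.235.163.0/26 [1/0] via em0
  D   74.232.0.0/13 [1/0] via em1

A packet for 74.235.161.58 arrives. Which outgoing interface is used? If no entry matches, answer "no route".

em3

Routes whose prefix contains 74.235.161.58:
  74.0.0.0/7 (74.0.0.0 - 75.255.255.255) -> em2
  74.128.0.0/9 (74.128.0.0 - 74.255.255.255) -> em8
  74.232.0.0/13 (74.232.0.0 - 74.239.255.255) -> em1
  74.234.0.0/15 (74.234.0.0 - 74.235.255.255) -> em3
More-specific entries that do NOT match:
  74.235.161.112/28 (74.235.161.112 - 74.235.161.127) does not contain 74.235.161.58
  74.235.161.0/27 (74.235.161.0 - 74.235.161.31) does not contain 74.235.161.58
  74.235.163.0/26 (74.235.163.0 - 74.235.163.63) does not contain 74.235.161.58
  74.107.160.0/22 (74.107.160.0 - 74.107.163.255) does not contain 74.235.161.58
  66.235.160.0/22 (66.235.160.0 - 66.235.163.255) does not contain 74.235.161.58
Longest matching prefix is /15 -> interface em3.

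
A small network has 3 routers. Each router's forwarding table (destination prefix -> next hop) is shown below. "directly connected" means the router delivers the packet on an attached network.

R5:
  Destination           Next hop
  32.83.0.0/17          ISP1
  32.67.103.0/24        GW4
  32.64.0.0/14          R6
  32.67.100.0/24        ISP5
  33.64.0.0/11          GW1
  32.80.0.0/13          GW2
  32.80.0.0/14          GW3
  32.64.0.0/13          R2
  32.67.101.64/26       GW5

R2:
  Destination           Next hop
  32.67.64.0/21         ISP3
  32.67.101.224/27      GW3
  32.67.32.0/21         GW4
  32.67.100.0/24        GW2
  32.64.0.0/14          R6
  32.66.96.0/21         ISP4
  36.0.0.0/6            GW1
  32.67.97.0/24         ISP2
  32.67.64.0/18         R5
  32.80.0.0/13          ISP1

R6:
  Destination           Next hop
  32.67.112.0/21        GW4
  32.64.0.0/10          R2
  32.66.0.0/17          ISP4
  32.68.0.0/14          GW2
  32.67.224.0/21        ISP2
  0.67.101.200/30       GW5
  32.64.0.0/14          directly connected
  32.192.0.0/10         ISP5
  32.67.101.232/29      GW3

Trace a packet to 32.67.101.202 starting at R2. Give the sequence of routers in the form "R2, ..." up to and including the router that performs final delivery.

At R2: longest match for 32.67.101.202 is 32.67.64.0/18 -> R5
At R5: longest match for 32.67.101.202 is 32.64.0.0/14 -> R6
At R6: longest match for 32.67.101.202 is 32.64.0.0/14 -> directly connected

R2, R5, R6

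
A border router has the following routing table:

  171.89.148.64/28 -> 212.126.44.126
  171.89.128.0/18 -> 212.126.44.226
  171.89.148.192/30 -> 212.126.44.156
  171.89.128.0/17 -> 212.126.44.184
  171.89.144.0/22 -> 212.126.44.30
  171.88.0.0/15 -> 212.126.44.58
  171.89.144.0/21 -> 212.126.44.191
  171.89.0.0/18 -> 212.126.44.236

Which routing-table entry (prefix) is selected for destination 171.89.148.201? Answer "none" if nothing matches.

Entries matching 171.89.148.201:
  171.88.0.0/15 (171.88.0.0 - 171.89.255.255)
  171.89.128.0/17 (171.89.128.0 - 171.89.255.255)
  171.89.128.0/18 (171.89.128.0 - 171.89.191.255)
  171.89.144.0/21 (171.89.144.0 - 171.89.151.255)
Most specific is 171.89.144.0/21.

171.89.144.0/21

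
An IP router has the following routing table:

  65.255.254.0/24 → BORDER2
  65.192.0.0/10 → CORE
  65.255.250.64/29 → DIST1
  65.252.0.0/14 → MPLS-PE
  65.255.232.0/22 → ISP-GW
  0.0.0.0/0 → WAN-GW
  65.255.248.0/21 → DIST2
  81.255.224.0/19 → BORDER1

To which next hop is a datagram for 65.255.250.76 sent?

Routes whose prefix contains 65.255.250.76:
  0.0.0.0/0 (default, matches everything) -> WAN-GW
  65.192.0.0/10 (65.192.0.0 - 65.255.255.255) -> CORE
  65.252.0.0/14 (65.252.0.0 - 65.255.255.255) -> MPLS-PE
  65.255.248.0/21 (65.255.248.0 - 65.255.255.255) -> DIST2
More-specific entries that do NOT match:
  65.255.250.64/29 (65.255.250.64 - 65.255.250.71) does not contain 65.255.250.76
  65.255.254.0/24 (65.255.254.0 - 65.255.254.255) does not contain 65.255.250.76
  65.255.232.0/22 (65.255.232.0 - 65.255.235.255) does not contain 65.255.250.76
Longest matching prefix is /21 -> next hop DIST2.

DIST2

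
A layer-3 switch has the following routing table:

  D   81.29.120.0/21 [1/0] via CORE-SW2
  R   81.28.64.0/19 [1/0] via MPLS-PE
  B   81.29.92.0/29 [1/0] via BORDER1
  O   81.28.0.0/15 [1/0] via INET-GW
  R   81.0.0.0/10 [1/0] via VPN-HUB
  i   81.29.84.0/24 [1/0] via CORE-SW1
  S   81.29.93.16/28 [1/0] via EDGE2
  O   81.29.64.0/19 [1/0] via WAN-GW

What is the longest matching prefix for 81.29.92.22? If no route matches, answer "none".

81.29.64.0/19

Entries matching 81.29.92.22:
  81.0.0.0/10 (81.0.0.0 - 81.63.255.255)
  81.28.0.0/15 (81.28.0.0 - 81.29.255.255)
  81.29.64.0/19 (81.29.64.0 - 81.29.95.255)
Most specific is 81.29.64.0/19.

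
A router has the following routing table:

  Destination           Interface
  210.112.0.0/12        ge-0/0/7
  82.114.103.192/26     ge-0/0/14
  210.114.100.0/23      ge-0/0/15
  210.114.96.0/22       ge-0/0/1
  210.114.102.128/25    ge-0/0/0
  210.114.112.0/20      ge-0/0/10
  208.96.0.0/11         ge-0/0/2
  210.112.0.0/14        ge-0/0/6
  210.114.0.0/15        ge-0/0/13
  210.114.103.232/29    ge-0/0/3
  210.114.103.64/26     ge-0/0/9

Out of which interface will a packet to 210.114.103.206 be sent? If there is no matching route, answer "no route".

ge-0/0/13

Routes whose prefix contains 210.114.103.206:
  210.112.0.0/12 (210.112.0.0 - 210.127.255.255) -> ge-0/0/7
  210.112.0.0/14 (210.112.0.0 - 210.115.255.255) -> ge-0/0/6
  210.114.0.0/15 (210.114.0.0 - 210.115.255.255) -> ge-0/0/13
More-specific entries that do NOT match:
  210.114.103.232/29 (210.114.103.232 - 210.114.103.239) does not contain 210.114.103.206
  82.114.103.192/26 (82.114.103.192 - 82.114.103.255) does not contain 210.114.103.206
  210.114.103.64/26 (210.114.103.64 - 210.114.103.127) does not contain 210.114.103.206
  210.114.102.128/25 (210.114.102.128 - 210.114.102.255) does not contain 210.114.103.206
  210.114.100.0/23 (210.114.100.0 - 210.114.101.255) does not contain 210.114.103.206
  210.114.96.0/22 (210.114.96.0 - 210.114.99.255) does not contain 210.114.103.206
  210.114.112.0/20 (210.114.112.0 - 210.114.127.255) does not contain 210.114.103.206
Longest matching prefix is /15 -> interface ge-0/0/13.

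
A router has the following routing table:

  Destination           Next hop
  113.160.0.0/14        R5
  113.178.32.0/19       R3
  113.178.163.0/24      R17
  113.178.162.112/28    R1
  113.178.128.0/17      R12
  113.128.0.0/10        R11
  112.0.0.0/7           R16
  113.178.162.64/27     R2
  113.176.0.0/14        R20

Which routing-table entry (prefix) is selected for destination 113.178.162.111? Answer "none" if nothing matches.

Entries matching 113.178.162.111:
  112.0.0.0/7 (112.0.0.0 - 113.255.255.255)
  113.128.0.0/10 (113.128.0.0 - 113.191.255.255)
  113.176.0.0/14 (113.176.0.0 - 113.179.255.255)
  113.178.128.0/17 (113.178.128.0 - 113.178.255.255)
Most specific is 113.178.128.0/17.

113.178.128.0/17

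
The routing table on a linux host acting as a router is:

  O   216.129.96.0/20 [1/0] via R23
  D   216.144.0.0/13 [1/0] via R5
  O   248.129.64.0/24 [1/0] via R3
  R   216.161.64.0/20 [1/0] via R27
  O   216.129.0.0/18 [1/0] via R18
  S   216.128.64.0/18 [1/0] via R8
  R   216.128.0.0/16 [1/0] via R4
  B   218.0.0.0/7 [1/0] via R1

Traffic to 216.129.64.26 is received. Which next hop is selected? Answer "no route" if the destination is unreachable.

no route

No entry's prefix contains 216.129.64.26; there is no default route.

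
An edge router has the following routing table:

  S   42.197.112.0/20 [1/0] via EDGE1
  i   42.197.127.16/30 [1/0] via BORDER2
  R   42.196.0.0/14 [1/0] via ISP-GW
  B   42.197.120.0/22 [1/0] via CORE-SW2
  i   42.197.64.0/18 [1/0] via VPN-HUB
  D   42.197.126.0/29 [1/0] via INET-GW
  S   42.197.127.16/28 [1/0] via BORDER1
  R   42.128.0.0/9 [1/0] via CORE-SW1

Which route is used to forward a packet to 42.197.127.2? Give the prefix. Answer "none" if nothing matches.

42.197.112.0/20

Entries matching 42.197.127.2:
  42.128.0.0/9 (42.128.0.0 - 42.255.255.255)
  42.196.0.0/14 (42.196.0.0 - 42.199.255.255)
  42.197.64.0/18 (42.197.64.0 - 42.197.127.255)
  42.197.112.0/20 (42.197.112.0 - 42.197.127.255)
Most specific is 42.197.112.0/20.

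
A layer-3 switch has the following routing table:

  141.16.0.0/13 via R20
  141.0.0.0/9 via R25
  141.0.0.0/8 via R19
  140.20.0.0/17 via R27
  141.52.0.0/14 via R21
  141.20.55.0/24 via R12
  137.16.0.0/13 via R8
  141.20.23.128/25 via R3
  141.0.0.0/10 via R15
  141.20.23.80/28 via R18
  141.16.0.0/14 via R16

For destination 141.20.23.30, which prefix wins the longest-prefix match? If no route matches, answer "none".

Entries matching 141.20.23.30:
  141.0.0.0/8 (141.0.0.0 - 141.255.255.255)
  141.0.0.0/9 (141.0.0.0 - 141.127.255.255)
  141.0.0.0/10 (141.0.0.0 - 141.63.255.255)
  141.16.0.0/13 (141.16.0.0 - 141.23.255.255)
Most specific is 141.16.0.0/13.

141.16.0.0/13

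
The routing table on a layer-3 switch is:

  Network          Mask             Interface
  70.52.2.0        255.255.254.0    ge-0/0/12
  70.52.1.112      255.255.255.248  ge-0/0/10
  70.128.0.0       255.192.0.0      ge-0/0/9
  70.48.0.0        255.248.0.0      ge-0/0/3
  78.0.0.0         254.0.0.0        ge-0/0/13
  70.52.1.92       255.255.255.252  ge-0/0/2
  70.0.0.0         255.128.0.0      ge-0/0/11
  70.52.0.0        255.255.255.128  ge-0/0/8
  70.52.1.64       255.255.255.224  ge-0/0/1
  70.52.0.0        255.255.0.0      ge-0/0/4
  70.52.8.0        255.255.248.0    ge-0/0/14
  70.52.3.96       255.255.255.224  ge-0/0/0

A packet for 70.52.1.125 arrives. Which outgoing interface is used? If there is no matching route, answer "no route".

Routes whose prefix contains 70.52.1.125:
  70.0.0.0/9 (70.0.0.0 - 70.127.255.255) -> ge-0/0/11
  70.48.0.0/13 (70.48.0.0 - 70.55.255.255) -> ge-0/0/3
  70.52.0.0/16 (70.52.0.0 - 70.52.255.255) -> ge-0/0/4
More-specific entries that do NOT match:
  70.52.1.92/30 (70.52.1.92 - 70.52.1.95) does not contain 70.52.1.125
  70.52.1.112/29 (70.52.1.112 - 70.52.1.119) does not contain 70.52.1.125
  70.52.1.64/27 (70.52.1.64 - 70.52.1.95) does not contain 70.52.1.125
  70.52.3.96/27 (70.52.3.96 - 70.52.3.127) does not contain 70.52.1.125
  70.52.0.0/25 (70.52.0.0 - 70.52.0.127) does not contain 70.52.1.125
  70.52.2.0/23 (70.52.2.0 - 70.52.3.255) does not contain 70.52.1.125
  70.52.8.0/21 (70.52.8.0 - 70.52.15.255) does not contain 70.52.1.125
Longest matching prefix is /16 -> interface ge-0/0/4.

ge-0/0/4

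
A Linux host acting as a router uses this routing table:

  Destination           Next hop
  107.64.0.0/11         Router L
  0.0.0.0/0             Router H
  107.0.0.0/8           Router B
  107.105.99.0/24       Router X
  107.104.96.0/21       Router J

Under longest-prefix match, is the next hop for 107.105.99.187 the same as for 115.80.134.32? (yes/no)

107.105.99.187: longest match 107.105.99.0/24 -> Router X
115.80.134.32: longest match 0.0.0.0/0 -> Router H

no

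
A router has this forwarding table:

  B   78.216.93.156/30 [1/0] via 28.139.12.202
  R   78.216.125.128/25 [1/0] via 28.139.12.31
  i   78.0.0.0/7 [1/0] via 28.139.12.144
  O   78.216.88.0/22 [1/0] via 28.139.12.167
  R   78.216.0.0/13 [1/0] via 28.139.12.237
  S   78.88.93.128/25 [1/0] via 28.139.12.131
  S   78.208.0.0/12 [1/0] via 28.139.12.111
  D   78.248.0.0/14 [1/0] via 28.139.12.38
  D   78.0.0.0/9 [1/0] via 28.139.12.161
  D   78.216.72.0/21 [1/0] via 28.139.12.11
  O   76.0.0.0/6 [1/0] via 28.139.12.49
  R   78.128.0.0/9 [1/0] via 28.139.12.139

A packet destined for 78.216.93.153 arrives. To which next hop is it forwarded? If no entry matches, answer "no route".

Routes whose prefix contains 78.216.93.153:
  76.0.0.0/6 (76.0.0.0 - 79.255.255.255) -> 28.139.12.49
  78.0.0.0/7 (78.0.0.0 - 79.255.255.255) -> 28.139.12.144
  78.128.0.0/9 (78.128.0.0 - 78.255.255.255) -> 28.139.12.139
  78.208.0.0/12 (78.208.0.0 - 78.223.255.255) -> 28.139.12.111
  78.216.0.0/13 (78.216.0.0 - 78.223.255.255) -> 28.139.12.237
More-specific entries that do NOT match:
  78.216.93.156/30 (78.216.93.156 - 78.216.93.159) does not contain 78.216.93.153
  78.216.125.128/25 (78.216.125.128 - 78.216.125.255) does not contain 78.216.93.153
  78.88.93.128/25 (78.88.93.128 - 78.88.93.255) does not contain 78.216.93.153
  78.216.88.0/22 (78.216.88.0 - 78.216.91.255) does not contain 78.216.93.153
  78.216.72.0/21 (78.216.72.0 - 78.216.79.255) does not contain 78.216.93.153
  78.248.0.0/14 (78.248.0.0 - 78.251.255.255) does not contain 78.216.93.153
Longest matching prefix is /13 -> next hop 28.139.12.237.

28.139.12.237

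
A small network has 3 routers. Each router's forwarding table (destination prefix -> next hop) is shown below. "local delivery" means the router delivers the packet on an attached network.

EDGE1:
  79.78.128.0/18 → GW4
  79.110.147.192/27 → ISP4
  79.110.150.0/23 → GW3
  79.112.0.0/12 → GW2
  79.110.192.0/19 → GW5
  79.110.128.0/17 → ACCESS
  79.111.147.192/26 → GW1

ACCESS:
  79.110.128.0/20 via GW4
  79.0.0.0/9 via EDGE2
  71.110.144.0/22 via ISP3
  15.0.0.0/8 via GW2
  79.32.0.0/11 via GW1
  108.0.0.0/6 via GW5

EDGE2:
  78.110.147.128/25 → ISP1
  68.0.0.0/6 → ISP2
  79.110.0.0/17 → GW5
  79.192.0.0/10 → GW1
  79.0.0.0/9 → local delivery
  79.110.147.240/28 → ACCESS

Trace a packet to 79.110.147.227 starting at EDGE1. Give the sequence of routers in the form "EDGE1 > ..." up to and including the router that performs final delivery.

EDGE1 > ACCESS > EDGE2

At EDGE1: longest match for 79.110.147.227 is 79.110.128.0/17 -> ACCESS
At ACCESS: longest match for 79.110.147.227 is 79.0.0.0/9 -> EDGE2
At EDGE2: longest match for 79.110.147.227 is 79.0.0.0/9 -> local delivery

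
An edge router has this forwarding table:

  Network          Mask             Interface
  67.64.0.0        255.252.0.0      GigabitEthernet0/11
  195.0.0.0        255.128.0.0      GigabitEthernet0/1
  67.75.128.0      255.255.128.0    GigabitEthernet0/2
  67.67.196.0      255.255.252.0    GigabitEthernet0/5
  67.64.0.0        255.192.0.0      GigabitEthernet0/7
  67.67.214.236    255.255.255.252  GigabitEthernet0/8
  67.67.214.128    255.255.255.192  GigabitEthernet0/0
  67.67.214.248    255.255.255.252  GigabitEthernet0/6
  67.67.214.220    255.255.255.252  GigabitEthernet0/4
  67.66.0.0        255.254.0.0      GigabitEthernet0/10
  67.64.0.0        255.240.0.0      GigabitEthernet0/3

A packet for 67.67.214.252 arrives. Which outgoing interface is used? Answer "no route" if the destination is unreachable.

Routes whose prefix contains 67.67.214.252:
  67.64.0.0/10 (67.64.0.0 - 67.127.255.255) -> GigabitEthernet0/7
  67.64.0.0/12 (67.64.0.0 - 67.79.255.255) -> GigabitEthernet0/3
  67.64.0.0/14 (67.64.0.0 - 67.67.255.255) -> GigabitEthernet0/11
  67.66.0.0/15 (67.66.0.0 - 67.67.255.255) -> GigabitEthernet0/10
More-specific entries that do NOT match:
  67.67.214.236/30 (67.67.214.236 - 67.67.214.239) does not contain 67.67.214.252
  67.67.214.248/30 (67.67.214.248 - 67.67.214.251) does not contain 67.67.214.252
  67.67.214.220/30 (67.67.214.220 - 67.67.214.223) does not contain 67.67.214.252
  67.67.214.128/26 (67.67.214.128 - 67.67.214.191) does not contain 67.67.214.252
  67.67.196.0/22 (67.67.196.0 - 67.67.199.255) does not contain 67.67.214.252
  67.75.128.0/17 (67.75.128.0 - 67.75.255.255) does not contain 67.67.214.252
Longest matching prefix is /15 -> interface GigabitEthernet0/10.

GigabitEthernet0/10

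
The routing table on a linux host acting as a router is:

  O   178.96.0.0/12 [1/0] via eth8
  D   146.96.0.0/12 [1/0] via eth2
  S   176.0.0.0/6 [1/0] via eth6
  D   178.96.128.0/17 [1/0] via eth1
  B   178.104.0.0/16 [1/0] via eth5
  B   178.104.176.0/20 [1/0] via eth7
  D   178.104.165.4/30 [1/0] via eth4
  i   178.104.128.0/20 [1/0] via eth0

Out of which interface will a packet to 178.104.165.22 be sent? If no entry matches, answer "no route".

Routes whose prefix contains 178.104.165.22:
  176.0.0.0/6 (176.0.0.0 - 179.255.255.255) -> eth6
  178.96.0.0/12 (178.96.0.0 - 178.111.255.255) -> eth8
  178.104.0.0/16 (178.104.0.0 - 178.104.255.255) -> eth5
More-specific entries that do NOT match:
  178.104.165.4/30 (178.104.165.4 - 178.104.165.7) does not contain 178.104.165.22
  178.104.176.0/20 (178.104.176.0 - 178.104.191.255) does not contain 178.104.165.22
  178.104.128.0/20 (178.104.128.0 - 178.104.143.255) does not contain 178.104.165.22
  178.96.128.0/17 (178.96.128.0 - 178.96.255.255) does not contain 178.104.165.22
Longest matching prefix is /16 -> interface eth5.

eth5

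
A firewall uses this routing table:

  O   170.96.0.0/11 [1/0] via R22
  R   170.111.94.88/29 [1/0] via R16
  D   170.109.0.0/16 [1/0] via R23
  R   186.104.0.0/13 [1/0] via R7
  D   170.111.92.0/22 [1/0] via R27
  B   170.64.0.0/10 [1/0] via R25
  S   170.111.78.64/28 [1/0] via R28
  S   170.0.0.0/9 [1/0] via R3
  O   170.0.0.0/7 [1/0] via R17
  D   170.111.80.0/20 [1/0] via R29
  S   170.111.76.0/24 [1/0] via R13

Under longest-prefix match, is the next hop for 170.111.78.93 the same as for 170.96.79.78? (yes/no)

170.111.78.93: longest match 170.96.0.0/11 -> R22
170.96.79.78: longest match 170.96.0.0/11 -> R22

yes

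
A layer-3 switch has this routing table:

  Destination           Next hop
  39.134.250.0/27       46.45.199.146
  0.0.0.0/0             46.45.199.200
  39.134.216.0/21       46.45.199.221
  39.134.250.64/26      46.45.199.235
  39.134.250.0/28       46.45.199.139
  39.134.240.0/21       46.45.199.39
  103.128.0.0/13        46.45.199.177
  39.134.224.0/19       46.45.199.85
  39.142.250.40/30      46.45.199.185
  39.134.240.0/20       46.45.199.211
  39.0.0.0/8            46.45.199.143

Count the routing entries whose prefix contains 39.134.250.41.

Prefixes containing 39.134.250.41:
  0.0.0.0/0 (default, matches everything)
  39.0.0.0/8 (39.0.0.0 - 39.255.255.255)
  39.134.224.0/19 (39.134.224.0 - 39.134.255.255)
  39.134.240.0/20 (39.134.240.0 - 39.134.255.255)
Total matching entries: 4.

4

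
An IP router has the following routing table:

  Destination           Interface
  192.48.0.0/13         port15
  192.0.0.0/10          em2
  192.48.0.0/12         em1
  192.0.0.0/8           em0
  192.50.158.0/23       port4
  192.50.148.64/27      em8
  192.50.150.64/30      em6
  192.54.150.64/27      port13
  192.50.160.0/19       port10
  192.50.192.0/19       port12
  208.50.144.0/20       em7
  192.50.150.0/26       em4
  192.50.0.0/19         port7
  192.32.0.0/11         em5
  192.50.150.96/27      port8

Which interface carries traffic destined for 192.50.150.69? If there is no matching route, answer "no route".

Routes whose prefix contains 192.50.150.69:
  192.0.0.0/8 (192.0.0.0 - 192.255.255.255) -> em0
  192.0.0.0/10 (192.0.0.0 - 192.63.255.255) -> em2
  192.32.0.0/11 (192.32.0.0 - 192.63.255.255) -> em5
  192.48.0.0/12 (192.48.0.0 - 192.63.255.255) -> em1
  192.48.0.0/13 (192.48.0.0 - 192.55.255.255) -> port15
More-specific entries that do NOT match:
  192.50.150.64/30 (192.50.150.64 - 192.50.150.67) does not contain 192.50.150.69
  192.50.148.64/27 (192.50.148.64 - 192.50.148.95) does not contain 192.50.150.69
  192.54.150.64/27 (192.54.150.64 - 192.54.150.95) does not contain 192.50.150.69
  192.50.150.96/27 (192.50.150.96 - 192.50.150.127) does not contain 192.50.150.69
  192.50.150.0/26 (192.50.150.0 - 192.50.150.63) does not contain 192.50.150.69
  192.50.158.0/23 (192.50.158.0 - 192.50.159.255) does not contain 192.50.150.69
  208.50.144.0/20 (208.50.144.0 - 208.50.159.255) does not contain 192.50.150.69
  192.50.160.0/19 (192.50.160.0 - 192.50.191.255) does not contain 192.50.150.69
  192.50.192.0/19 (192.50.192.0 - 192.50.223.255) does not contain 192.50.150.69
  192.50.0.0/19 (192.50.0.0 - 192.50.31.255) does not contain 192.50.150.69
Longest matching prefix is /13 -> interface port15.

port15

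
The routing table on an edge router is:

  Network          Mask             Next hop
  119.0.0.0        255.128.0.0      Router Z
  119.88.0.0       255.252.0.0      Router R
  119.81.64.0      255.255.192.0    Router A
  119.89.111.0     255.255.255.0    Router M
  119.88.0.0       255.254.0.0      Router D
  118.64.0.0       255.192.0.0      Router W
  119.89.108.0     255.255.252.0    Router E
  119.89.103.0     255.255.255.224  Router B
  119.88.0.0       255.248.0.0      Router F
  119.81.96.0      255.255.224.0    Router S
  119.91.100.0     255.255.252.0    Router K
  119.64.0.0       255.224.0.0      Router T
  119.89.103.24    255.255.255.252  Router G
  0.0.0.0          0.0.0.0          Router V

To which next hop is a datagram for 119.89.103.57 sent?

Routes whose prefix contains 119.89.103.57:
  0.0.0.0/0 (default, matches everything) -> Router V
  119.0.0.0/9 (119.0.0.0 - 119.127.255.255) -> Router Z
  119.64.0.0/11 (119.64.0.0 - 119.95.255.255) -> Router T
  119.88.0.0/13 (119.88.0.0 - 119.95.255.255) -> Router F
  119.88.0.0/14 (119.88.0.0 - 119.91.255.255) -> Router R
  119.88.0.0/15 (119.88.0.0 - 119.89.255.255) -> Router D
More-specific entries that do NOT match:
  119.89.103.24/30 (119.89.103.24 - 119.89.103.27) does not contain 119.89.103.57
  119.89.103.0/27 (119.89.103.0 - 119.89.103.31) does not contain 119.89.103.57
  119.89.111.0/24 (119.89.111.0 - 119.89.111.255) does not contain 119.89.103.57
  119.89.108.0/22 (119.89.108.0 - 119.89.111.255) does not contain 119.89.103.57
  119.91.100.0/22 (119.91.100.0 - 119.91.103.255) does not contain 119.89.103.57
  119.81.96.0/19 (119.81.96.0 - 119.81.127.255) does not contain 119.89.103.57
  119.81.64.0/18 (119.81.64.0 - 119.81.127.255) does not contain 119.89.103.57
Longest matching prefix is /15 -> next hop Router D.

Router D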